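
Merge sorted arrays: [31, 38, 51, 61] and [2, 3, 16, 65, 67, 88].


Take 2 from B
Take 3 from B
Take 16 from B
Take 31 from A
Take 38 from A
Take 51 from A
Take 61 from A

Merged: [2, 3, 16, 31, 38, 51, 61, 65, 67, 88]


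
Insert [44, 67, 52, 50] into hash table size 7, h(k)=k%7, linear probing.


Insert 44: h=2 -> slot 2
Insert 67: h=4 -> slot 4
Insert 52: h=3 -> slot 3
Insert 50: h=1 -> slot 1

Table: [None, 50, 44, 52, 67, None, None]


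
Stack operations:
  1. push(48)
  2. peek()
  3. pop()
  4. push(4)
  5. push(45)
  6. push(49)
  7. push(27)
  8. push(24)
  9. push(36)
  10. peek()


push(48) -> [48]
peek()->48
pop()->48, []
push(4) -> [4]
push(45) -> [4, 45]
push(49) -> [4, 45, 49]
push(27) -> [4, 45, 49, 27]
push(24) -> [4, 45, 49, 27, 24]
push(36) -> [4, 45, 49, 27, 24, 36]
peek()->36

Final stack: [4, 45, 49, 27, 24, 36]


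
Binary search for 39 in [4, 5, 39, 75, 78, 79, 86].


Step 1: lo=0, hi=6, mid=3, val=75
Step 2: lo=0, hi=2, mid=1, val=5
Step 3: lo=2, hi=2, mid=2, val=39

Found at index 2


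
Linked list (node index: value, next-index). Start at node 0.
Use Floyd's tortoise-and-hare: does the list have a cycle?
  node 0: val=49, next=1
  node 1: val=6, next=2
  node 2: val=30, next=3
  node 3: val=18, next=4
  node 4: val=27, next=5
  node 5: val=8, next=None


Floyd's tortoise (slow, +1) and hare (fast, +2):
  init: slow=0, fast=0
  step 1: slow=1, fast=2
  step 2: slow=2, fast=4
  step 3: fast 4->5->None, no cycle

Cycle: no


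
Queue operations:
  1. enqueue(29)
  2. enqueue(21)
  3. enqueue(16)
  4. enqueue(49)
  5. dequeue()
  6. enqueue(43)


enqueue(29) -> [29]
enqueue(21) -> [29, 21]
enqueue(16) -> [29, 21, 16]
enqueue(49) -> [29, 21, 16, 49]
dequeue()->29, [21, 16, 49]
enqueue(43) -> [21, 16, 49, 43]

Final queue: [21, 16, 49, 43]


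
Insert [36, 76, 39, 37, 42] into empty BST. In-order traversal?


Insert 36: root
Insert 76: R from 36
Insert 39: R from 36 -> L from 76
Insert 37: R from 36 -> L from 76 -> L from 39
Insert 42: R from 36 -> L from 76 -> R from 39

In-order: [36, 37, 39, 42, 76]


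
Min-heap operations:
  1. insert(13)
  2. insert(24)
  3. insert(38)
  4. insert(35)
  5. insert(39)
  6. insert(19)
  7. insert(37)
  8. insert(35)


insert(13) -> [13]
insert(24) -> [13, 24]
insert(38) -> [13, 24, 38]
insert(35) -> [13, 24, 38, 35]
insert(39) -> [13, 24, 38, 35, 39]
insert(19) -> [13, 24, 19, 35, 39, 38]
insert(37) -> [13, 24, 19, 35, 39, 38, 37]
insert(35) -> [13, 24, 19, 35, 39, 38, 37, 35]

Final heap: [13, 24, 19, 35, 39, 38, 37, 35]


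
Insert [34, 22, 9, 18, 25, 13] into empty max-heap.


Insert 34: [34]
Insert 22: [34, 22]
Insert 9: [34, 22, 9]
Insert 18: [34, 22, 9, 18]
Insert 25: [34, 25, 9, 18, 22]
Insert 13: [34, 25, 13, 18, 22, 9]

Final heap: [34, 25, 13, 18, 22, 9]


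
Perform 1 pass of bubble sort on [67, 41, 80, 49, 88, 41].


Initial: [67, 41, 80, 49, 88, 41]
Pass 1: [41, 67, 49, 80, 41, 88] (3 swaps)

After 1 pass: [41, 67, 49, 80, 41, 88]


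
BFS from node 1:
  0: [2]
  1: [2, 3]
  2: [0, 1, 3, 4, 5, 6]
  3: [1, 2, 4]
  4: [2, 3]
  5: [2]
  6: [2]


Visit 1, enqueue [2, 3]
Visit 2, enqueue [0, 4, 5, 6]
Visit 3, enqueue []
Visit 0, enqueue []
Visit 4, enqueue []
Visit 5, enqueue []
Visit 6, enqueue []

BFS order: [1, 2, 3, 0, 4, 5, 6]


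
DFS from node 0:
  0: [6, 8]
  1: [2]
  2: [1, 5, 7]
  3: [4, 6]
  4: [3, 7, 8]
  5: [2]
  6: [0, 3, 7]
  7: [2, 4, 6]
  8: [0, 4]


Visit 0, push [8, 6]
Visit 6, push [7, 3]
Visit 3, push [4]
Visit 4, push [8, 7]
Visit 7, push [2]
Visit 2, push [5, 1]
Visit 1, push []
Visit 5, push []
Visit 8, push []

DFS order: [0, 6, 3, 4, 7, 2, 1, 5, 8]


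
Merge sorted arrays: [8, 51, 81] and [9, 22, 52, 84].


Take 8 from A
Take 9 from B
Take 22 from B
Take 51 from A
Take 52 from B
Take 81 from A

Merged: [8, 9, 22, 51, 52, 81, 84]


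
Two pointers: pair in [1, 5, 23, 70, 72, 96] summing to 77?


lo=0(1)+hi=5(96)=97
lo=0(1)+hi=4(72)=73
lo=1(5)+hi=4(72)=77

Yes: 5+72=77


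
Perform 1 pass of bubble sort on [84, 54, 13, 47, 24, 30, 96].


Initial: [84, 54, 13, 47, 24, 30, 96]
Pass 1: [54, 13, 47, 24, 30, 84, 96] (5 swaps)

After 1 pass: [54, 13, 47, 24, 30, 84, 96]


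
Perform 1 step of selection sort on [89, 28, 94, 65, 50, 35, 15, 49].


Initial: [89, 28, 94, 65, 50, 35, 15, 49]
Step 1: min=15 at 6
  Swap: [15, 28, 94, 65, 50, 35, 89, 49]

After 1 step: [15, 28, 94, 65, 50, 35, 89, 49]


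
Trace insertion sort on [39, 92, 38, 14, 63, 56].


Initial: [39, 92, 38, 14, 63, 56]
Insert 92: [39, 92, 38, 14, 63, 56]
Insert 38: [38, 39, 92, 14, 63, 56]
Insert 14: [14, 38, 39, 92, 63, 56]
Insert 63: [14, 38, 39, 63, 92, 56]
Insert 56: [14, 38, 39, 56, 63, 92]

Sorted: [14, 38, 39, 56, 63, 92]


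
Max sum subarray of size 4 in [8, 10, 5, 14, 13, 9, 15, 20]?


[0:4]: 37
[1:5]: 42
[2:6]: 41
[3:7]: 51
[4:8]: 57

Max: 57 at [4:8]


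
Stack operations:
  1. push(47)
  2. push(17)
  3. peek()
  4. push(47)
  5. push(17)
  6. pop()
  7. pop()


push(47) -> [47]
push(17) -> [47, 17]
peek()->17
push(47) -> [47, 17, 47]
push(17) -> [47, 17, 47, 17]
pop()->17, [47, 17, 47]
pop()->47, [47, 17]

Final stack: [47, 17]


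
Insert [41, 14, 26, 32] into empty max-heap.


Insert 41: [41]
Insert 14: [41, 14]
Insert 26: [41, 14, 26]
Insert 32: [41, 32, 26, 14]

Final heap: [41, 32, 26, 14]


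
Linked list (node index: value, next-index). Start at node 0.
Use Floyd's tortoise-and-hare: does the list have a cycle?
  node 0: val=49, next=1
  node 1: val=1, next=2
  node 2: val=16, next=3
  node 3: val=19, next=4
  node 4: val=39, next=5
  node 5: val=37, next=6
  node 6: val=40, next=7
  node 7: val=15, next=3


Floyd's tortoise (slow, +1) and hare (fast, +2):
  init: slow=0, fast=0
  step 1: slow=1, fast=2
  step 2: slow=2, fast=4
  step 3: slow=3, fast=6
  step 4: slow=4, fast=3
  step 5: slow=5, fast=5
  slow == fast at node 5: cycle detected

Cycle: yes


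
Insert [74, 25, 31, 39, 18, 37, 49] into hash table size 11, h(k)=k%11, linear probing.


Insert 74: h=8 -> slot 8
Insert 25: h=3 -> slot 3
Insert 31: h=9 -> slot 9
Insert 39: h=6 -> slot 6
Insert 18: h=7 -> slot 7
Insert 37: h=4 -> slot 4
Insert 49: h=5 -> slot 5

Table: [None, None, None, 25, 37, 49, 39, 18, 74, 31, None]


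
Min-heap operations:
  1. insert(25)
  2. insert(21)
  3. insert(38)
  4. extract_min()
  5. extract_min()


insert(25) -> [25]
insert(21) -> [21, 25]
insert(38) -> [21, 25, 38]
extract_min()->21, [25, 38]
extract_min()->25, [38]

Final heap: [38]


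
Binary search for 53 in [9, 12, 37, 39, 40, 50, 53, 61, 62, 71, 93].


Step 1: lo=0, hi=10, mid=5, val=50
Step 2: lo=6, hi=10, mid=8, val=62
Step 3: lo=6, hi=7, mid=6, val=53

Found at index 6


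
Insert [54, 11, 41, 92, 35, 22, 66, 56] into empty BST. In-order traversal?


Insert 54: root
Insert 11: L from 54
Insert 41: L from 54 -> R from 11
Insert 92: R from 54
Insert 35: L from 54 -> R from 11 -> L from 41
Insert 22: L from 54 -> R from 11 -> L from 41 -> L from 35
Insert 66: R from 54 -> L from 92
Insert 56: R from 54 -> L from 92 -> L from 66

In-order: [11, 22, 35, 41, 54, 56, 66, 92]


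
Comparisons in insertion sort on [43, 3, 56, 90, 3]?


Algorithm: insertion sort
Input: [43, 3, 56, 90, 3]
Sorted: [3, 3, 43, 56, 90]

7


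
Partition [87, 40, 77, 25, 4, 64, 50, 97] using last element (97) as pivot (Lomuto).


Pivot: 97
  87 <= 97: advance i (no swap)
  40 <= 97: advance i (no swap)
  77 <= 97: advance i (no swap)
  25 <= 97: advance i (no swap)
  4 <= 97: advance i (no swap)
  64 <= 97: advance i (no swap)
  50 <= 97: advance i (no swap)
Place pivot at 7: [87, 40, 77, 25, 4, 64, 50, 97]

Partitioned: [87, 40, 77, 25, 4, 64, 50, 97]


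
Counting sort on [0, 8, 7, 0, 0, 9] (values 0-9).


Input: [0, 8, 7, 0, 0, 9]
Counts: [3, 0, 0, 0, 0, 0, 0, 1, 1, 1]

Sorted: [0, 0, 0, 7, 8, 9]


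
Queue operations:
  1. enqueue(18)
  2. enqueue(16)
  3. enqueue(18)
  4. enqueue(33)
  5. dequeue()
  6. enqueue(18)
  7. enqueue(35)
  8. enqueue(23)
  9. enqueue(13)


enqueue(18) -> [18]
enqueue(16) -> [18, 16]
enqueue(18) -> [18, 16, 18]
enqueue(33) -> [18, 16, 18, 33]
dequeue()->18, [16, 18, 33]
enqueue(18) -> [16, 18, 33, 18]
enqueue(35) -> [16, 18, 33, 18, 35]
enqueue(23) -> [16, 18, 33, 18, 35, 23]
enqueue(13) -> [16, 18, 33, 18, 35, 23, 13]

Final queue: [16, 18, 33, 18, 35, 23, 13]


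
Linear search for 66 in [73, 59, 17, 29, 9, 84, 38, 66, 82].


i=0: 73!=66
i=1: 59!=66
i=2: 17!=66
i=3: 29!=66
i=4: 9!=66
i=5: 84!=66
i=6: 38!=66
i=7: 66==66 found!

Found at 7, 8 comps


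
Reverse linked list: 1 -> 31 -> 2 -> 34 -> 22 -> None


Step 1: curr=1, set curr.next=prev(None) | reversed so far: 1
Step 2: curr=31, set curr.next=prev(1) | reversed so far: 31 -> 1
Step 3: curr=2, set curr.next=prev(31) | reversed so far: 2 -> 31 -> 1
Step 4: curr=34, set curr.next=prev(2) | reversed so far: 34 -> 2 -> 31 -> 1
Step 5: curr=22, set curr.next=prev(34) | reversed so far: 22 -> 34 -> 2 -> 31 -> 1

22 -> 34 -> 2 -> 31 -> 1 -> None


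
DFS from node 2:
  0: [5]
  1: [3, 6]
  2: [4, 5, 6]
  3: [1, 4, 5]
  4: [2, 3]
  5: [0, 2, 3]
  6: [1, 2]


Visit 2, push [6, 5, 4]
Visit 4, push [3]
Visit 3, push [5, 1]
Visit 1, push [6]
Visit 6, push []
Visit 5, push [0]
Visit 0, push []

DFS order: [2, 4, 3, 1, 6, 5, 0]


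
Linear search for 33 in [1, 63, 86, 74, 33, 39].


i=0: 1!=33
i=1: 63!=33
i=2: 86!=33
i=3: 74!=33
i=4: 33==33 found!

Found at 4, 5 comps


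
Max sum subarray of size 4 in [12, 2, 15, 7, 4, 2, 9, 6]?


[0:4]: 36
[1:5]: 28
[2:6]: 28
[3:7]: 22
[4:8]: 21

Max: 36 at [0:4]


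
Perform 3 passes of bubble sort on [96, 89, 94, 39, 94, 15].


Initial: [96, 89, 94, 39, 94, 15]
Pass 1: [89, 94, 39, 94, 15, 96] (5 swaps)
Pass 2: [89, 39, 94, 15, 94, 96] (2 swaps)
Pass 3: [39, 89, 15, 94, 94, 96] (2 swaps)

After 3 passes: [39, 89, 15, 94, 94, 96]


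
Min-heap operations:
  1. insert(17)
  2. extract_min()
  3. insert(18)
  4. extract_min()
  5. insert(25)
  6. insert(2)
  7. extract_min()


insert(17) -> [17]
extract_min()->17, []
insert(18) -> [18]
extract_min()->18, []
insert(25) -> [25]
insert(2) -> [2, 25]
extract_min()->2, [25]

Final heap: [25]


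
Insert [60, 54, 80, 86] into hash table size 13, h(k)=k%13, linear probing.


Insert 60: h=8 -> slot 8
Insert 54: h=2 -> slot 2
Insert 80: h=2, 1 probes -> slot 3
Insert 86: h=8, 1 probes -> slot 9

Table: [None, None, 54, 80, None, None, None, None, 60, 86, None, None, None]


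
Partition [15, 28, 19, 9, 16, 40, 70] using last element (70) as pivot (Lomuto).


Pivot: 70
  15 <= 70: advance i (no swap)
  28 <= 70: advance i (no swap)
  19 <= 70: advance i (no swap)
  9 <= 70: advance i (no swap)
  16 <= 70: advance i (no swap)
  40 <= 70: advance i (no swap)
Place pivot at 6: [15, 28, 19, 9, 16, 40, 70]

Partitioned: [15, 28, 19, 9, 16, 40, 70]


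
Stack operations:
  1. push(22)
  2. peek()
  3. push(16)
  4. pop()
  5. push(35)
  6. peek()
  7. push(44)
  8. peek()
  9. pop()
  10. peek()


push(22) -> [22]
peek()->22
push(16) -> [22, 16]
pop()->16, [22]
push(35) -> [22, 35]
peek()->35
push(44) -> [22, 35, 44]
peek()->44
pop()->44, [22, 35]
peek()->35

Final stack: [22, 35]


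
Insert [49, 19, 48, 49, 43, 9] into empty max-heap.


Insert 49: [49]
Insert 19: [49, 19]
Insert 48: [49, 19, 48]
Insert 49: [49, 49, 48, 19]
Insert 43: [49, 49, 48, 19, 43]
Insert 9: [49, 49, 48, 19, 43, 9]

Final heap: [49, 49, 48, 19, 43, 9]


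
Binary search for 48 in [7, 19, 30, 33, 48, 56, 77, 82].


Step 1: lo=0, hi=7, mid=3, val=33
Step 2: lo=4, hi=7, mid=5, val=56
Step 3: lo=4, hi=4, mid=4, val=48

Found at index 4


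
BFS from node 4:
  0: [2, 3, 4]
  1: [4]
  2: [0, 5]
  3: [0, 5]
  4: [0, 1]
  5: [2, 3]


Visit 4, enqueue [0, 1]
Visit 0, enqueue [2, 3]
Visit 1, enqueue []
Visit 2, enqueue [5]
Visit 3, enqueue []
Visit 5, enqueue []

BFS order: [4, 0, 1, 2, 3, 5]


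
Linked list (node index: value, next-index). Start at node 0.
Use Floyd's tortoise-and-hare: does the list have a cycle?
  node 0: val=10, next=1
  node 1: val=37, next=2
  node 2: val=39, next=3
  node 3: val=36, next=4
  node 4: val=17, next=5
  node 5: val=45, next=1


Floyd's tortoise (slow, +1) and hare (fast, +2):
  init: slow=0, fast=0
  step 1: slow=1, fast=2
  step 2: slow=2, fast=4
  step 3: slow=3, fast=1
  step 4: slow=4, fast=3
  step 5: slow=5, fast=5
  slow == fast at node 5: cycle detected

Cycle: yes


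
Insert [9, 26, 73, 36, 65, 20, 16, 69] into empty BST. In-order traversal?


Insert 9: root
Insert 26: R from 9
Insert 73: R from 9 -> R from 26
Insert 36: R from 9 -> R from 26 -> L from 73
Insert 65: R from 9 -> R from 26 -> L from 73 -> R from 36
Insert 20: R from 9 -> L from 26
Insert 16: R from 9 -> L from 26 -> L from 20
Insert 69: R from 9 -> R from 26 -> L from 73 -> R from 36 -> R from 65

In-order: [9, 16, 20, 26, 36, 65, 69, 73]


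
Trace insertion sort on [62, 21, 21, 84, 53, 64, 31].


Initial: [62, 21, 21, 84, 53, 64, 31]
Insert 21: [21, 62, 21, 84, 53, 64, 31]
Insert 21: [21, 21, 62, 84, 53, 64, 31]
Insert 84: [21, 21, 62, 84, 53, 64, 31]
Insert 53: [21, 21, 53, 62, 84, 64, 31]
Insert 64: [21, 21, 53, 62, 64, 84, 31]
Insert 31: [21, 21, 31, 53, 62, 64, 84]

Sorted: [21, 21, 31, 53, 62, 64, 84]


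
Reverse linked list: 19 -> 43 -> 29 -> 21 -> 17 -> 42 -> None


Step 1: curr=19, set curr.next=prev(None) | reversed so far: 19
Step 2: curr=43, set curr.next=prev(19) | reversed so far: 43 -> 19
Step 3: curr=29, set curr.next=prev(43) | reversed so far: 29 -> 43 -> 19
Step 4: curr=21, set curr.next=prev(29) | reversed so far: 21 -> 29 -> 43 -> 19
Step 5: curr=17, set curr.next=prev(21) | reversed so far: 17 -> 21 -> 29 -> 43 -> 19
Step 6: curr=42, set curr.next=prev(17) | reversed so far: 42 -> 17 -> 21 -> 29 -> 43 -> 19

42 -> 17 -> 21 -> 29 -> 43 -> 19 -> None


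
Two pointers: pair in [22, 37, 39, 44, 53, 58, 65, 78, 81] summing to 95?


lo=0(22)+hi=8(81)=103
lo=0(22)+hi=7(78)=100
lo=0(22)+hi=6(65)=87
lo=1(37)+hi=6(65)=102
lo=1(37)+hi=5(58)=95

Yes: 37+58=95


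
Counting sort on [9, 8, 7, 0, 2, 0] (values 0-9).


Input: [9, 8, 7, 0, 2, 0]
Counts: [2, 0, 1, 0, 0, 0, 0, 1, 1, 1]

Sorted: [0, 0, 2, 7, 8, 9]


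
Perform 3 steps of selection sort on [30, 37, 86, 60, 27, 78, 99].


Initial: [30, 37, 86, 60, 27, 78, 99]
Step 1: min=27 at 4
  Swap: [27, 37, 86, 60, 30, 78, 99]
Step 2: min=30 at 4
  Swap: [27, 30, 86, 60, 37, 78, 99]
Step 3: min=37 at 4
  Swap: [27, 30, 37, 60, 86, 78, 99]

After 3 steps: [27, 30, 37, 60, 86, 78, 99]


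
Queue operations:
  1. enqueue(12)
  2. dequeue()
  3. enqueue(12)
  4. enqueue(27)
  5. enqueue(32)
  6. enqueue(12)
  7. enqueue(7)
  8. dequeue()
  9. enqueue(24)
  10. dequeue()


enqueue(12) -> [12]
dequeue()->12, []
enqueue(12) -> [12]
enqueue(27) -> [12, 27]
enqueue(32) -> [12, 27, 32]
enqueue(12) -> [12, 27, 32, 12]
enqueue(7) -> [12, 27, 32, 12, 7]
dequeue()->12, [27, 32, 12, 7]
enqueue(24) -> [27, 32, 12, 7, 24]
dequeue()->27, [32, 12, 7, 24]

Final queue: [32, 12, 7, 24]


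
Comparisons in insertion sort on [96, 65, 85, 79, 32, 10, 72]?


Algorithm: insertion sort
Input: [96, 65, 85, 79, 32, 10, 72]
Sorted: [10, 32, 65, 72, 79, 85, 96]

19


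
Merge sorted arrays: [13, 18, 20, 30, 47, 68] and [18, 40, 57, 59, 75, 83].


Take 13 from A
Take 18 from A
Take 18 from B
Take 20 from A
Take 30 from A
Take 40 from B
Take 47 from A
Take 57 from B
Take 59 from B
Take 68 from A

Merged: [13, 18, 18, 20, 30, 40, 47, 57, 59, 68, 75, 83]


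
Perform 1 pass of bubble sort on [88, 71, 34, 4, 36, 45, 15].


Initial: [88, 71, 34, 4, 36, 45, 15]
Pass 1: [71, 34, 4, 36, 45, 15, 88] (6 swaps)

After 1 pass: [71, 34, 4, 36, 45, 15, 88]


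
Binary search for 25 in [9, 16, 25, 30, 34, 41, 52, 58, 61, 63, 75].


Step 1: lo=0, hi=10, mid=5, val=41
Step 2: lo=0, hi=4, mid=2, val=25

Found at index 2


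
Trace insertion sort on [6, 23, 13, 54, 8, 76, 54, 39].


Initial: [6, 23, 13, 54, 8, 76, 54, 39]
Insert 23: [6, 23, 13, 54, 8, 76, 54, 39]
Insert 13: [6, 13, 23, 54, 8, 76, 54, 39]
Insert 54: [6, 13, 23, 54, 8, 76, 54, 39]
Insert 8: [6, 8, 13, 23, 54, 76, 54, 39]
Insert 76: [6, 8, 13, 23, 54, 76, 54, 39]
Insert 54: [6, 8, 13, 23, 54, 54, 76, 39]
Insert 39: [6, 8, 13, 23, 39, 54, 54, 76]

Sorted: [6, 8, 13, 23, 39, 54, 54, 76]


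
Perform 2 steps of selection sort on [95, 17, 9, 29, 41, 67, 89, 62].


Initial: [95, 17, 9, 29, 41, 67, 89, 62]
Step 1: min=9 at 2
  Swap: [9, 17, 95, 29, 41, 67, 89, 62]
Step 2: min=17 at 1
  Swap: [9, 17, 95, 29, 41, 67, 89, 62]

After 2 steps: [9, 17, 95, 29, 41, 67, 89, 62]


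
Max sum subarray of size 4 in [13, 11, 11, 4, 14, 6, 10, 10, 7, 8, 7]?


[0:4]: 39
[1:5]: 40
[2:6]: 35
[3:7]: 34
[4:8]: 40
[5:9]: 33
[6:10]: 35
[7:11]: 32

Max: 40 at [1:5]


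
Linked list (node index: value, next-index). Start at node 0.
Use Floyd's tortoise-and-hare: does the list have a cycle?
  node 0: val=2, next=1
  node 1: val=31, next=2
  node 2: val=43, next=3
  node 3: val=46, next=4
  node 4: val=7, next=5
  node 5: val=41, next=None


Floyd's tortoise (slow, +1) and hare (fast, +2):
  init: slow=0, fast=0
  step 1: slow=1, fast=2
  step 2: slow=2, fast=4
  step 3: fast 4->5->None, no cycle

Cycle: no


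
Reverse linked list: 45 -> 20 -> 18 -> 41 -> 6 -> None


Step 1: curr=45, set curr.next=prev(None) | reversed so far: 45
Step 2: curr=20, set curr.next=prev(45) | reversed so far: 20 -> 45
Step 3: curr=18, set curr.next=prev(20) | reversed so far: 18 -> 20 -> 45
Step 4: curr=41, set curr.next=prev(18) | reversed so far: 41 -> 18 -> 20 -> 45
Step 5: curr=6, set curr.next=prev(41) | reversed so far: 6 -> 41 -> 18 -> 20 -> 45

6 -> 41 -> 18 -> 20 -> 45 -> None


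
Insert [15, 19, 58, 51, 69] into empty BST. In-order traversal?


Insert 15: root
Insert 19: R from 15
Insert 58: R from 15 -> R from 19
Insert 51: R from 15 -> R from 19 -> L from 58
Insert 69: R from 15 -> R from 19 -> R from 58

In-order: [15, 19, 51, 58, 69]


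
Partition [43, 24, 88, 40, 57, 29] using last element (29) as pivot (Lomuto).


Pivot: 29
  24 <= 29: swap -> [24, 43, 88, 40, 57, 29]
Place pivot at 1: [24, 29, 88, 40, 57, 43]

Partitioned: [24, 29, 88, 40, 57, 43]


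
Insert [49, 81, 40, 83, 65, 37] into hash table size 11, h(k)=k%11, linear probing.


Insert 49: h=5 -> slot 5
Insert 81: h=4 -> slot 4
Insert 40: h=7 -> slot 7
Insert 83: h=6 -> slot 6
Insert 65: h=10 -> slot 10
Insert 37: h=4, 4 probes -> slot 8

Table: [None, None, None, None, 81, 49, 83, 40, 37, None, 65]


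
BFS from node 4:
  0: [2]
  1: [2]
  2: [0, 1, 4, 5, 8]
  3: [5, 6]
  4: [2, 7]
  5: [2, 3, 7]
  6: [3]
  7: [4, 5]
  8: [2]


Visit 4, enqueue [2, 7]
Visit 2, enqueue [0, 1, 5, 8]
Visit 7, enqueue []
Visit 0, enqueue []
Visit 1, enqueue []
Visit 5, enqueue [3]
Visit 8, enqueue []
Visit 3, enqueue [6]
Visit 6, enqueue []

BFS order: [4, 2, 7, 0, 1, 5, 8, 3, 6]


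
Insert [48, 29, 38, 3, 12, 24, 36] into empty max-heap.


Insert 48: [48]
Insert 29: [48, 29]
Insert 38: [48, 29, 38]
Insert 3: [48, 29, 38, 3]
Insert 12: [48, 29, 38, 3, 12]
Insert 24: [48, 29, 38, 3, 12, 24]
Insert 36: [48, 29, 38, 3, 12, 24, 36]

Final heap: [48, 29, 38, 3, 12, 24, 36]


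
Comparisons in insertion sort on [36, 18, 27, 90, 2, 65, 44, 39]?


Algorithm: insertion sort
Input: [36, 18, 27, 90, 2, 65, 44, 39]
Sorted: [2, 18, 27, 36, 39, 44, 65, 90]

17


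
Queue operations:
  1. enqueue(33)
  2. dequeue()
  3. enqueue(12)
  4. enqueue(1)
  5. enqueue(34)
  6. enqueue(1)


enqueue(33) -> [33]
dequeue()->33, []
enqueue(12) -> [12]
enqueue(1) -> [12, 1]
enqueue(34) -> [12, 1, 34]
enqueue(1) -> [12, 1, 34, 1]

Final queue: [12, 1, 34, 1]


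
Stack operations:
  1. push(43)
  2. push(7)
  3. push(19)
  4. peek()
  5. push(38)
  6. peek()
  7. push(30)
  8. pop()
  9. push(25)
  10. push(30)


push(43) -> [43]
push(7) -> [43, 7]
push(19) -> [43, 7, 19]
peek()->19
push(38) -> [43, 7, 19, 38]
peek()->38
push(30) -> [43, 7, 19, 38, 30]
pop()->30, [43, 7, 19, 38]
push(25) -> [43, 7, 19, 38, 25]
push(30) -> [43, 7, 19, 38, 25, 30]

Final stack: [43, 7, 19, 38, 25, 30]


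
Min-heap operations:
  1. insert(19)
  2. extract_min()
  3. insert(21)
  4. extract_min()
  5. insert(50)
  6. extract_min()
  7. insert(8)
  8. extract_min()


insert(19) -> [19]
extract_min()->19, []
insert(21) -> [21]
extract_min()->21, []
insert(50) -> [50]
extract_min()->50, []
insert(8) -> [8]
extract_min()->8, []

Final heap: []


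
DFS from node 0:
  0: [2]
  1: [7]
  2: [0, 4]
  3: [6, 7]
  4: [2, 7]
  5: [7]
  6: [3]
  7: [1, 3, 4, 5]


Visit 0, push [2]
Visit 2, push [4]
Visit 4, push [7]
Visit 7, push [5, 3, 1]
Visit 1, push []
Visit 3, push [6]
Visit 6, push []
Visit 5, push []

DFS order: [0, 2, 4, 7, 1, 3, 6, 5]


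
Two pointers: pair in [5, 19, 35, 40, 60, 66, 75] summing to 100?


lo=0(5)+hi=6(75)=80
lo=1(19)+hi=6(75)=94
lo=2(35)+hi=6(75)=110
lo=2(35)+hi=5(66)=101
lo=2(35)+hi=4(60)=95
lo=3(40)+hi=4(60)=100

Yes: 40+60=100


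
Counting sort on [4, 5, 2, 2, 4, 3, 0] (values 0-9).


Input: [4, 5, 2, 2, 4, 3, 0]
Counts: [1, 0, 2, 1, 2, 1, 0, 0, 0, 0]

Sorted: [0, 2, 2, 3, 4, 4, 5]


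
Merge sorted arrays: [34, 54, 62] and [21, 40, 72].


Take 21 from B
Take 34 from A
Take 40 from B
Take 54 from A
Take 62 from A

Merged: [21, 34, 40, 54, 62, 72]


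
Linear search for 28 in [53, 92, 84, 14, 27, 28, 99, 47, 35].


i=0: 53!=28
i=1: 92!=28
i=2: 84!=28
i=3: 14!=28
i=4: 27!=28
i=5: 28==28 found!

Found at 5, 6 comps


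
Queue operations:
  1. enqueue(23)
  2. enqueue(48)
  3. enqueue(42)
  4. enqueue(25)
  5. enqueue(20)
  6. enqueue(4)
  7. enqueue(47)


enqueue(23) -> [23]
enqueue(48) -> [23, 48]
enqueue(42) -> [23, 48, 42]
enqueue(25) -> [23, 48, 42, 25]
enqueue(20) -> [23, 48, 42, 25, 20]
enqueue(4) -> [23, 48, 42, 25, 20, 4]
enqueue(47) -> [23, 48, 42, 25, 20, 4, 47]

Final queue: [23, 48, 42, 25, 20, 4, 47]


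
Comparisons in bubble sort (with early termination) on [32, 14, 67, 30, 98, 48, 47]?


Algorithm: bubble sort (with early termination)
Input: [32, 14, 67, 30, 98, 48, 47]
Sorted: [14, 30, 32, 47, 48, 67, 98]

18


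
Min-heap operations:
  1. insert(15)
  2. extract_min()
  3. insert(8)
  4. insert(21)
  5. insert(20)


insert(15) -> [15]
extract_min()->15, []
insert(8) -> [8]
insert(21) -> [8, 21]
insert(20) -> [8, 21, 20]

Final heap: [8, 21, 20]


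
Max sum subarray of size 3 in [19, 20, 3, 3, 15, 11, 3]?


[0:3]: 42
[1:4]: 26
[2:5]: 21
[3:6]: 29
[4:7]: 29

Max: 42 at [0:3]


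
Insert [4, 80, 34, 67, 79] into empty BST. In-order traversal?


Insert 4: root
Insert 80: R from 4
Insert 34: R from 4 -> L from 80
Insert 67: R from 4 -> L from 80 -> R from 34
Insert 79: R from 4 -> L from 80 -> R from 34 -> R from 67

In-order: [4, 34, 67, 79, 80]


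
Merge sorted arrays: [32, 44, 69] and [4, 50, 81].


Take 4 from B
Take 32 from A
Take 44 from A
Take 50 from B
Take 69 from A

Merged: [4, 32, 44, 50, 69, 81]


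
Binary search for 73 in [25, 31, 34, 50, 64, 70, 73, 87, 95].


Step 1: lo=0, hi=8, mid=4, val=64
Step 2: lo=5, hi=8, mid=6, val=73

Found at index 6


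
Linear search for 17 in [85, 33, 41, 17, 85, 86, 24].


i=0: 85!=17
i=1: 33!=17
i=2: 41!=17
i=3: 17==17 found!

Found at 3, 4 comps


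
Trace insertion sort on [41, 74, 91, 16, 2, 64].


Initial: [41, 74, 91, 16, 2, 64]
Insert 74: [41, 74, 91, 16, 2, 64]
Insert 91: [41, 74, 91, 16, 2, 64]
Insert 16: [16, 41, 74, 91, 2, 64]
Insert 2: [2, 16, 41, 74, 91, 64]
Insert 64: [2, 16, 41, 64, 74, 91]

Sorted: [2, 16, 41, 64, 74, 91]


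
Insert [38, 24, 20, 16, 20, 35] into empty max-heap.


Insert 38: [38]
Insert 24: [38, 24]
Insert 20: [38, 24, 20]
Insert 16: [38, 24, 20, 16]
Insert 20: [38, 24, 20, 16, 20]
Insert 35: [38, 24, 35, 16, 20, 20]

Final heap: [38, 24, 35, 16, 20, 20]


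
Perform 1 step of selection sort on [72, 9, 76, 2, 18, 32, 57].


Initial: [72, 9, 76, 2, 18, 32, 57]
Step 1: min=2 at 3
  Swap: [2, 9, 76, 72, 18, 32, 57]

After 1 step: [2, 9, 76, 72, 18, 32, 57]


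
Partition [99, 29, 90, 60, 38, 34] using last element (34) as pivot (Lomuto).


Pivot: 34
  29 <= 34: swap -> [29, 99, 90, 60, 38, 34]
Place pivot at 1: [29, 34, 90, 60, 38, 99]

Partitioned: [29, 34, 90, 60, 38, 99]


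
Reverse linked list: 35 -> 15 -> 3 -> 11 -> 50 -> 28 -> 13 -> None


Step 1: curr=35, set curr.next=prev(None) | reversed so far: 35
Step 2: curr=15, set curr.next=prev(35) | reversed so far: 15 -> 35
Step 3: curr=3, set curr.next=prev(15) | reversed so far: 3 -> 15 -> 35
Step 4: curr=11, set curr.next=prev(3) | reversed so far: 11 -> 3 -> 15 -> 35
Step 5: curr=50, set curr.next=prev(11) | reversed so far: 50 -> 11 -> 3 -> 15 -> 35
Step 6: curr=28, set curr.next=prev(50) | reversed so far: 28 -> 50 -> 11 -> 3 -> 15 -> 35
Step 7: curr=13, set curr.next=prev(28) | reversed so far: 13 -> 28 -> 50 -> 11 -> 3 -> 15 -> 35

13 -> 28 -> 50 -> 11 -> 3 -> 15 -> 35 -> None


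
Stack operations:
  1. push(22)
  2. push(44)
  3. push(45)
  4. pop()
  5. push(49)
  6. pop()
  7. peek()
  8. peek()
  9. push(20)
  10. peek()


push(22) -> [22]
push(44) -> [22, 44]
push(45) -> [22, 44, 45]
pop()->45, [22, 44]
push(49) -> [22, 44, 49]
pop()->49, [22, 44]
peek()->44
peek()->44
push(20) -> [22, 44, 20]
peek()->20

Final stack: [22, 44, 20]


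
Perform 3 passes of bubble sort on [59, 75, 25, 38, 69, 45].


Initial: [59, 75, 25, 38, 69, 45]
Pass 1: [59, 25, 38, 69, 45, 75] (4 swaps)
Pass 2: [25, 38, 59, 45, 69, 75] (3 swaps)
Pass 3: [25, 38, 45, 59, 69, 75] (1 swaps)

After 3 passes: [25, 38, 45, 59, 69, 75]


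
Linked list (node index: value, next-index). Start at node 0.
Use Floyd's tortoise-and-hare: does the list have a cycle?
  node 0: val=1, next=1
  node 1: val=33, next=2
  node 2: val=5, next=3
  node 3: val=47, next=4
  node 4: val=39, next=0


Floyd's tortoise (slow, +1) and hare (fast, +2):
  init: slow=0, fast=0
  step 1: slow=1, fast=2
  step 2: slow=2, fast=4
  step 3: slow=3, fast=1
  step 4: slow=4, fast=3
  step 5: slow=0, fast=0
  slow == fast at node 0: cycle detected

Cycle: yes


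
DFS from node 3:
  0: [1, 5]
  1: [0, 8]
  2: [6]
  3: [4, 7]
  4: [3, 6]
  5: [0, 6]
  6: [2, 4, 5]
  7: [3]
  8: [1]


Visit 3, push [7, 4]
Visit 4, push [6]
Visit 6, push [5, 2]
Visit 2, push []
Visit 5, push [0]
Visit 0, push [1]
Visit 1, push [8]
Visit 8, push []
Visit 7, push []

DFS order: [3, 4, 6, 2, 5, 0, 1, 8, 7]


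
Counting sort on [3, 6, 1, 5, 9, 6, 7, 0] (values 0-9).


Input: [3, 6, 1, 5, 9, 6, 7, 0]
Counts: [1, 1, 0, 1, 0, 1, 2, 1, 0, 1]

Sorted: [0, 1, 3, 5, 6, 6, 7, 9]


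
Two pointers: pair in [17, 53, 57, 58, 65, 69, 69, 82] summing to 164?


lo=0(17)+hi=7(82)=99
lo=1(53)+hi=7(82)=135
lo=2(57)+hi=7(82)=139
lo=3(58)+hi=7(82)=140
lo=4(65)+hi=7(82)=147
lo=5(69)+hi=7(82)=151
lo=6(69)+hi=7(82)=151

No pair found


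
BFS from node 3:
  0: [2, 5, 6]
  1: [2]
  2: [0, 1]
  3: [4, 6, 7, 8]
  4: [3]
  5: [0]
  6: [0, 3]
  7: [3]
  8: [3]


Visit 3, enqueue [4, 6, 7, 8]
Visit 4, enqueue []
Visit 6, enqueue [0]
Visit 7, enqueue []
Visit 8, enqueue []
Visit 0, enqueue [2, 5]
Visit 2, enqueue [1]
Visit 5, enqueue []
Visit 1, enqueue []

BFS order: [3, 4, 6, 7, 8, 0, 2, 5, 1]


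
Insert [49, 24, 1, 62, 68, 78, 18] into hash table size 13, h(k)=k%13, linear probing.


Insert 49: h=10 -> slot 10
Insert 24: h=11 -> slot 11
Insert 1: h=1 -> slot 1
Insert 62: h=10, 2 probes -> slot 12
Insert 68: h=3 -> slot 3
Insert 78: h=0 -> slot 0
Insert 18: h=5 -> slot 5

Table: [78, 1, None, 68, None, 18, None, None, None, None, 49, 24, 62]


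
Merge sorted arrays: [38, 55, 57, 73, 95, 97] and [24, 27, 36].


Take 24 from B
Take 27 from B
Take 36 from B

Merged: [24, 27, 36, 38, 55, 57, 73, 95, 97]


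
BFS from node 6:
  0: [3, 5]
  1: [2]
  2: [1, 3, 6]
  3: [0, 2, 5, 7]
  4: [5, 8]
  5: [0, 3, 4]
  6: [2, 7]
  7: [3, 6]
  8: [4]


Visit 6, enqueue [2, 7]
Visit 2, enqueue [1, 3]
Visit 7, enqueue []
Visit 1, enqueue []
Visit 3, enqueue [0, 5]
Visit 0, enqueue []
Visit 5, enqueue [4]
Visit 4, enqueue [8]
Visit 8, enqueue []

BFS order: [6, 2, 7, 1, 3, 0, 5, 4, 8]


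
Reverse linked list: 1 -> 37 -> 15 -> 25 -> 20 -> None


Step 1: curr=1, set curr.next=prev(None) | reversed so far: 1
Step 2: curr=37, set curr.next=prev(1) | reversed so far: 37 -> 1
Step 3: curr=15, set curr.next=prev(37) | reversed so far: 15 -> 37 -> 1
Step 4: curr=25, set curr.next=prev(15) | reversed so far: 25 -> 15 -> 37 -> 1
Step 5: curr=20, set curr.next=prev(25) | reversed so far: 20 -> 25 -> 15 -> 37 -> 1

20 -> 25 -> 15 -> 37 -> 1 -> None


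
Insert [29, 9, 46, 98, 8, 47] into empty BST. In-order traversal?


Insert 29: root
Insert 9: L from 29
Insert 46: R from 29
Insert 98: R from 29 -> R from 46
Insert 8: L from 29 -> L from 9
Insert 47: R from 29 -> R from 46 -> L from 98

In-order: [8, 9, 29, 46, 47, 98]


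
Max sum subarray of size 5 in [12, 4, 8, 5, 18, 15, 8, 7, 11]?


[0:5]: 47
[1:6]: 50
[2:7]: 54
[3:8]: 53
[4:9]: 59

Max: 59 at [4:9]


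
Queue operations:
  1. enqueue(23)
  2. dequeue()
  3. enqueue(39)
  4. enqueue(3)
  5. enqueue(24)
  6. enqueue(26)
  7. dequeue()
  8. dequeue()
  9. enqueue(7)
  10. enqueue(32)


enqueue(23) -> [23]
dequeue()->23, []
enqueue(39) -> [39]
enqueue(3) -> [39, 3]
enqueue(24) -> [39, 3, 24]
enqueue(26) -> [39, 3, 24, 26]
dequeue()->39, [3, 24, 26]
dequeue()->3, [24, 26]
enqueue(7) -> [24, 26, 7]
enqueue(32) -> [24, 26, 7, 32]

Final queue: [24, 26, 7, 32]


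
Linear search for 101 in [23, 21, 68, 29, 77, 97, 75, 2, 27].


i=0: 23!=101
i=1: 21!=101
i=2: 68!=101
i=3: 29!=101
i=4: 77!=101
i=5: 97!=101
i=6: 75!=101
i=7: 2!=101
i=8: 27!=101

Not found, 9 comps


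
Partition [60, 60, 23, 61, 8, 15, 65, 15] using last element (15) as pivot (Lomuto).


Pivot: 15
  8 <= 15: swap -> [8, 60, 23, 61, 60, 15, 65, 15]
  15 <= 15: swap -> [8, 15, 23, 61, 60, 60, 65, 15]
Place pivot at 2: [8, 15, 15, 61, 60, 60, 65, 23]

Partitioned: [8, 15, 15, 61, 60, 60, 65, 23]


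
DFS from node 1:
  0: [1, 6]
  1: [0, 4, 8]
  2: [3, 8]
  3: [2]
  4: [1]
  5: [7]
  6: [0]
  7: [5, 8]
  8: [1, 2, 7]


Visit 1, push [8, 4, 0]
Visit 0, push [6]
Visit 6, push []
Visit 4, push []
Visit 8, push [7, 2]
Visit 2, push [3]
Visit 3, push []
Visit 7, push [5]
Visit 5, push []

DFS order: [1, 0, 6, 4, 8, 2, 3, 7, 5]


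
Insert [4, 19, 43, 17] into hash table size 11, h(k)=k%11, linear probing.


Insert 4: h=4 -> slot 4
Insert 19: h=8 -> slot 8
Insert 43: h=10 -> slot 10
Insert 17: h=6 -> slot 6

Table: [None, None, None, None, 4, None, 17, None, 19, None, 43]


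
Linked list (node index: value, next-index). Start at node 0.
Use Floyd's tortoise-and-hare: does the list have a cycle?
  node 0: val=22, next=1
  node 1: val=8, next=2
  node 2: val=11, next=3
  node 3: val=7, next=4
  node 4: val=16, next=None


Floyd's tortoise (slow, +1) and hare (fast, +2):
  init: slow=0, fast=0
  step 1: slow=1, fast=2
  step 2: slow=2, fast=4
  step 3: fast -> None, no cycle

Cycle: no


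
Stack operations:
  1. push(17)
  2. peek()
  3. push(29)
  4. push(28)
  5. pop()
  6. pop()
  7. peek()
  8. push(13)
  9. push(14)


push(17) -> [17]
peek()->17
push(29) -> [17, 29]
push(28) -> [17, 29, 28]
pop()->28, [17, 29]
pop()->29, [17]
peek()->17
push(13) -> [17, 13]
push(14) -> [17, 13, 14]

Final stack: [17, 13, 14]


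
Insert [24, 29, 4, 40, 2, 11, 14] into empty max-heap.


Insert 24: [24]
Insert 29: [29, 24]
Insert 4: [29, 24, 4]
Insert 40: [40, 29, 4, 24]
Insert 2: [40, 29, 4, 24, 2]
Insert 11: [40, 29, 11, 24, 2, 4]
Insert 14: [40, 29, 14, 24, 2, 4, 11]

Final heap: [40, 29, 14, 24, 2, 4, 11]


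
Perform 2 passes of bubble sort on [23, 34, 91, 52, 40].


Initial: [23, 34, 91, 52, 40]
Pass 1: [23, 34, 52, 40, 91] (2 swaps)
Pass 2: [23, 34, 40, 52, 91] (1 swaps)

After 2 passes: [23, 34, 40, 52, 91]


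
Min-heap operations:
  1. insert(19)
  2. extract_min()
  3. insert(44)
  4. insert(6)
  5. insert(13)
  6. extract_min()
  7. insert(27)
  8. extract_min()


insert(19) -> [19]
extract_min()->19, []
insert(44) -> [44]
insert(6) -> [6, 44]
insert(13) -> [6, 44, 13]
extract_min()->6, [13, 44]
insert(27) -> [13, 44, 27]
extract_min()->13, [27, 44]

Final heap: [27, 44]


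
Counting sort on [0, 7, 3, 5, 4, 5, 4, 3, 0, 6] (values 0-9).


Input: [0, 7, 3, 5, 4, 5, 4, 3, 0, 6]
Counts: [2, 0, 0, 2, 2, 2, 1, 1, 0, 0]

Sorted: [0, 0, 3, 3, 4, 4, 5, 5, 6, 7]


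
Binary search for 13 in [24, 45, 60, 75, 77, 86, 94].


Step 1: lo=0, hi=6, mid=3, val=75
Step 2: lo=0, hi=2, mid=1, val=45
Step 3: lo=0, hi=0, mid=0, val=24

Not found


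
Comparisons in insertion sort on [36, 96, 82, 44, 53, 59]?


Algorithm: insertion sort
Input: [36, 96, 82, 44, 53, 59]
Sorted: [36, 44, 53, 59, 82, 96]

12


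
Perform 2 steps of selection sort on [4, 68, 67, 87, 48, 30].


Initial: [4, 68, 67, 87, 48, 30]
Step 1: min=4 at 0
  Swap: [4, 68, 67, 87, 48, 30]
Step 2: min=30 at 5
  Swap: [4, 30, 67, 87, 48, 68]

After 2 steps: [4, 30, 67, 87, 48, 68]


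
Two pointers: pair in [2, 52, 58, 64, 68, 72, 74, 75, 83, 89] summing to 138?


lo=0(2)+hi=9(89)=91
lo=1(52)+hi=9(89)=141
lo=1(52)+hi=8(83)=135
lo=2(58)+hi=8(83)=141
lo=2(58)+hi=7(75)=133
lo=3(64)+hi=7(75)=139
lo=3(64)+hi=6(74)=138

Yes: 64+74=138


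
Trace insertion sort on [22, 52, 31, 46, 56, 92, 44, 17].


Initial: [22, 52, 31, 46, 56, 92, 44, 17]
Insert 52: [22, 52, 31, 46, 56, 92, 44, 17]
Insert 31: [22, 31, 52, 46, 56, 92, 44, 17]
Insert 46: [22, 31, 46, 52, 56, 92, 44, 17]
Insert 56: [22, 31, 46, 52, 56, 92, 44, 17]
Insert 92: [22, 31, 46, 52, 56, 92, 44, 17]
Insert 44: [22, 31, 44, 46, 52, 56, 92, 17]
Insert 17: [17, 22, 31, 44, 46, 52, 56, 92]

Sorted: [17, 22, 31, 44, 46, 52, 56, 92]


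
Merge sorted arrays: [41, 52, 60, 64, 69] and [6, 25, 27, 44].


Take 6 from B
Take 25 from B
Take 27 from B
Take 41 from A
Take 44 from B

Merged: [6, 25, 27, 41, 44, 52, 60, 64, 69]


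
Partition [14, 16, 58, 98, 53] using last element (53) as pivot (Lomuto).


Pivot: 53
  14 <= 53: advance i (no swap)
  16 <= 53: advance i (no swap)
Place pivot at 2: [14, 16, 53, 98, 58]

Partitioned: [14, 16, 53, 98, 58]


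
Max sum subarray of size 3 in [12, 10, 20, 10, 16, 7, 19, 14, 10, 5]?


[0:3]: 42
[1:4]: 40
[2:5]: 46
[3:6]: 33
[4:7]: 42
[5:8]: 40
[6:9]: 43
[7:10]: 29

Max: 46 at [2:5]


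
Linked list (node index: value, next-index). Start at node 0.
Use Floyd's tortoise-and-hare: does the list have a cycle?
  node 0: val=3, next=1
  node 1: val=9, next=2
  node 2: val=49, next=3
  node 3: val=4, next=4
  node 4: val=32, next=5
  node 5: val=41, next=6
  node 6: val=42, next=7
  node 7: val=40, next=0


Floyd's tortoise (slow, +1) and hare (fast, +2):
  init: slow=0, fast=0
  step 1: slow=1, fast=2
  step 2: slow=2, fast=4
  step 3: slow=3, fast=6
  step 4: slow=4, fast=0
  step 5: slow=5, fast=2
  step 6: slow=6, fast=4
  step 7: slow=7, fast=6
  step 8: slow=0, fast=0
  slow == fast at node 0: cycle detected

Cycle: yes


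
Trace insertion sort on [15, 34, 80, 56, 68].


Initial: [15, 34, 80, 56, 68]
Insert 34: [15, 34, 80, 56, 68]
Insert 80: [15, 34, 80, 56, 68]
Insert 56: [15, 34, 56, 80, 68]
Insert 68: [15, 34, 56, 68, 80]

Sorted: [15, 34, 56, 68, 80]


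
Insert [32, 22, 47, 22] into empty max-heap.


Insert 32: [32]
Insert 22: [32, 22]
Insert 47: [47, 22, 32]
Insert 22: [47, 22, 32, 22]

Final heap: [47, 22, 32, 22]


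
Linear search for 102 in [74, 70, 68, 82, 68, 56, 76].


i=0: 74!=102
i=1: 70!=102
i=2: 68!=102
i=3: 82!=102
i=4: 68!=102
i=5: 56!=102
i=6: 76!=102

Not found, 7 comps


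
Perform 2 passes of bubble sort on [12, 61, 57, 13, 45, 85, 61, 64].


Initial: [12, 61, 57, 13, 45, 85, 61, 64]
Pass 1: [12, 57, 13, 45, 61, 61, 64, 85] (5 swaps)
Pass 2: [12, 13, 45, 57, 61, 61, 64, 85] (2 swaps)

After 2 passes: [12, 13, 45, 57, 61, 61, 64, 85]


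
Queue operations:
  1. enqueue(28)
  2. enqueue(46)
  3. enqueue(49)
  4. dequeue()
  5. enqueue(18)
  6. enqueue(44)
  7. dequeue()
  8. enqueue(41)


enqueue(28) -> [28]
enqueue(46) -> [28, 46]
enqueue(49) -> [28, 46, 49]
dequeue()->28, [46, 49]
enqueue(18) -> [46, 49, 18]
enqueue(44) -> [46, 49, 18, 44]
dequeue()->46, [49, 18, 44]
enqueue(41) -> [49, 18, 44, 41]

Final queue: [49, 18, 44, 41]


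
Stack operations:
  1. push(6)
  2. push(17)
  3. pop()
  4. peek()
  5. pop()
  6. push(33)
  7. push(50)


push(6) -> [6]
push(17) -> [6, 17]
pop()->17, [6]
peek()->6
pop()->6, []
push(33) -> [33]
push(50) -> [33, 50]

Final stack: [33, 50]


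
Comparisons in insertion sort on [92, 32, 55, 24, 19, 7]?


Algorithm: insertion sort
Input: [92, 32, 55, 24, 19, 7]
Sorted: [7, 19, 24, 32, 55, 92]

15


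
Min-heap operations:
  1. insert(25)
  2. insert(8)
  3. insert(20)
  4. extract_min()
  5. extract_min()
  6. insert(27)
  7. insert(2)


insert(25) -> [25]
insert(8) -> [8, 25]
insert(20) -> [8, 25, 20]
extract_min()->8, [20, 25]
extract_min()->20, [25]
insert(27) -> [25, 27]
insert(2) -> [2, 27, 25]

Final heap: [2, 27, 25]


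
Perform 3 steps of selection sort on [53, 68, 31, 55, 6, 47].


Initial: [53, 68, 31, 55, 6, 47]
Step 1: min=6 at 4
  Swap: [6, 68, 31, 55, 53, 47]
Step 2: min=31 at 2
  Swap: [6, 31, 68, 55, 53, 47]
Step 3: min=47 at 5
  Swap: [6, 31, 47, 55, 53, 68]

After 3 steps: [6, 31, 47, 55, 53, 68]


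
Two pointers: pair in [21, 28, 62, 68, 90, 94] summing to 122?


lo=0(21)+hi=5(94)=115
lo=1(28)+hi=5(94)=122

Yes: 28+94=122


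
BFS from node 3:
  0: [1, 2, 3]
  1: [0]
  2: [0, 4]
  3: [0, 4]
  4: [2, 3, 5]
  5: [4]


Visit 3, enqueue [0, 4]
Visit 0, enqueue [1, 2]
Visit 4, enqueue [5]
Visit 1, enqueue []
Visit 2, enqueue []
Visit 5, enqueue []

BFS order: [3, 0, 4, 1, 2, 5]


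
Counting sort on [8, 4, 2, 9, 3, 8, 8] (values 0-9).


Input: [8, 4, 2, 9, 3, 8, 8]
Counts: [0, 0, 1, 1, 1, 0, 0, 0, 3, 1]

Sorted: [2, 3, 4, 8, 8, 8, 9]


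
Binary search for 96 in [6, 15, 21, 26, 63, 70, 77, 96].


Step 1: lo=0, hi=7, mid=3, val=26
Step 2: lo=4, hi=7, mid=5, val=70
Step 3: lo=6, hi=7, mid=6, val=77
Step 4: lo=7, hi=7, mid=7, val=96

Found at index 7


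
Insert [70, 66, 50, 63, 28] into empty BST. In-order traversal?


Insert 70: root
Insert 66: L from 70
Insert 50: L from 70 -> L from 66
Insert 63: L from 70 -> L from 66 -> R from 50
Insert 28: L from 70 -> L from 66 -> L from 50

In-order: [28, 50, 63, 66, 70]


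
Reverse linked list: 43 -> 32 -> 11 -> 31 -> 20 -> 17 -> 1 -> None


Step 1: curr=43, set curr.next=prev(None) | reversed so far: 43
Step 2: curr=32, set curr.next=prev(43) | reversed so far: 32 -> 43
Step 3: curr=11, set curr.next=prev(32) | reversed so far: 11 -> 32 -> 43
Step 4: curr=31, set curr.next=prev(11) | reversed so far: 31 -> 11 -> 32 -> 43
Step 5: curr=20, set curr.next=prev(31) | reversed so far: 20 -> 31 -> 11 -> 32 -> 43
Step 6: curr=17, set curr.next=prev(20) | reversed so far: 17 -> 20 -> 31 -> 11 -> 32 -> 43
Step 7: curr=1, set curr.next=prev(17) | reversed so far: 1 -> 17 -> 20 -> 31 -> 11 -> 32 -> 43

1 -> 17 -> 20 -> 31 -> 11 -> 32 -> 43 -> None


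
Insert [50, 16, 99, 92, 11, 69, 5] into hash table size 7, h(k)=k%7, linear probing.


Insert 50: h=1 -> slot 1
Insert 16: h=2 -> slot 2
Insert 99: h=1, 2 probes -> slot 3
Insert 92: h=1, 3 probes -> slot 4
Insert 11: h=4, 1 probes -> slot 5
Insert 69: h=6 -> slot 6
Insert 5: h=5, 2 probes -> slot 0

Table: [5, 50, 16, 99, 92, 11, 69]


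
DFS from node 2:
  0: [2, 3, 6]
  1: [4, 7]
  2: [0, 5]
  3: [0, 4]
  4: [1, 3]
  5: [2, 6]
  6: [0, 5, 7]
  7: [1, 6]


Visit 2, push [5, 0]
Visit 0, push [6, 3]
Visit 3, push [4]
Visit 4, push [1]
Visit 1, push [7]
Visit 7, push [6]
Visit 6, push [5]
Visit 5, push []

DFS order: [2, 0, 3, 4, 1, 7, 6, 5]


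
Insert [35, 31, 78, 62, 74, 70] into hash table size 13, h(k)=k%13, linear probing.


Insert 35: h=9 -> slot 9
Insert 31: h=5 -> slot 5
Insert 78: h=0 -> slot 0
Insert 62: h=10 -> slot 10
Insert 74: h=9, 2 probes -> slot 11
Insert 70: h=5, 1 probes -> slot 6

Table: [78, None, None, None, None, 31, 70, None, None, 35, 62, 74, None]
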